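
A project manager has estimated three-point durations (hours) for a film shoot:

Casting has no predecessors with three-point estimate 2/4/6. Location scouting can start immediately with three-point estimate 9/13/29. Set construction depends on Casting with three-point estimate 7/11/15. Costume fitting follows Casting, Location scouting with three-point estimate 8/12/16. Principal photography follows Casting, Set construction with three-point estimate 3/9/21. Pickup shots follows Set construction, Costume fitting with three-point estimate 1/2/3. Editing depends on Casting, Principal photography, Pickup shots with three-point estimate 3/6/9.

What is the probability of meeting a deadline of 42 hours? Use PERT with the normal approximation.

te_Casting = (2 + 4·4 + 6)/6 = 24/6 = 4; σ²_Casting = ((6−2)/6)² = 0.444
te_Location scouting = (9 + 4·13 + 29)/6 = 90/6 = 15; σ²_Location scouting = ((29−9)/6)² = 11.111
te_Set construction = (7 + 4·11 + 15)/6 = 66/6 = 11; σ²_Set construction = ((15−7)/6)² = 1.778
te_Costume fitting = (8 + 4·12 + 16)/6 = 72/6 = 12; σ²_Costume fitting = ((16−8)/6)² = 1.778
te_Principal photography = (3 + 4·9 + 21)/6 = 60/6 = 10; σ²_Principal photography = ((21−3)/6)² = 9.000
te_Pickup shots = (1 + 4·2 + 3)/6 = 12/6 = 2; σ²_Pickup shots = ((3−1)/6)² = 0.111
te_Editing = (3 + 4·6 + 9)/6 = 36/6 = 6; σ²_Editing = ((9−3)/6)² = 1.000

Forward pass:
ES_Casting = 0; EF_Casting = 4
ES_Location scouting = 0; EF_Location scouting = 15
ES_Set construction = 4; EF_Set construction = 4+11 = 15
ES_Costume fitting = max(EF_Casting=4, EF_Location scouting=15) = 15; EF_Costume fitting = 15+12 = 27
ES_Principal photography = max(EF_Casting=4, EF_Set construction=15) = 15; EF_Principal photography = 15+10 = 25
ES_Pickup shots = max(EF_Set construction=15, EF_Costume fitting=27) = 27; EF_Pickup shots = 27+2 = 29
ES_Editing = max(EF_Casting=4, EF_Principal photography=25, EF_Pickup shots=29) = 29; EF_Editing = 29+6 = 35
Expected project duration μ = 35 hours. Critical path: Location scouting → Costume fitting → Pickup shots → Editing.

Variance along critical path = 11.111 + 1.778 + 0.111 + 1.000 = 14.000; σ = √14.000 = 3.742 hours.
Z = (42 − 35) / 3.742 = 1.871
P(T ≤ 42) = Φ(1.871) ≈ 0.969

0.969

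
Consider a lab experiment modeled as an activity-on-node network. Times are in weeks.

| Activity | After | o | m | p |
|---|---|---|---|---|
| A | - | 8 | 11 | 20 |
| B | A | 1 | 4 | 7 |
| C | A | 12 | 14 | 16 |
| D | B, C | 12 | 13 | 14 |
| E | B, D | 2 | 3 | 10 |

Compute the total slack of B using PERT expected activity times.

te_A = (8 + 4·11 + 20)/6 = 72/6 = 12
te_B = (1 + 4·4 + 7)/6 = 24/6 = 4
te_C = (12 + 4·14 + 16)/6 = 84/6 = 14
te_D = (12 + 4·13 + 14)/6 = 78/6 = 13
te_E = (2 + 4·3 + 10)/6 = 24/6 = 4

Forward pass:
ES_A = 0; EF_A = 12
ES_B = 12; EF_B = 12+4 = 16
ES_C = 12; EF_C = 12+14 = 26
ES_D = max(EF_B=16, EF_C=26) = 26; EF_D = 26+13 = 39
ES_E = max(EF_B=16, EF_D=39) = 39; EF_E = 39+4 = 43
Expected project duration μ = 43 weeks. Critical path: A → C → D → E.

Backward pass:
LF_E = 43; LS_E = 43−4 = 39
LF_D = LS_E = 39; LS_D = 39−13 = 26
LF_C = LS_D = 26; LS_C = 26−14 = 12
LF_B = min(LS_D=26, LS_E=39) = 26; LS_B = 26−4 = 22
LF_A = min(LS_B=22, LS_C=12) = 12; LS_A = 12−12 = 0
Slack_B = LS_B − ES_B = 22 − 12 = 10

10 weeks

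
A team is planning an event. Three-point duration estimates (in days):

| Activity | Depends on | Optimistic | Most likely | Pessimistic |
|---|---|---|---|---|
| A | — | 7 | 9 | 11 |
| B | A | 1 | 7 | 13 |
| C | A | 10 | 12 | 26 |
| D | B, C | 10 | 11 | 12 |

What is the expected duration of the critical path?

te_A = (7 + 4·9 + 11)/6 = 54/6 = 9
te_B = (1 + 4·7 + 13)/6 = 42/6 = 7
te_C = (10 + 4·12 + 26)/6 = 84/6 = 14
te_D = (10 + 4·11 + 12)/6 = 66/6 = 11

Forward pass:
ES_A = 0; EF_A = 9
ES_B = 9; EF_B = 9+7 = 16
ES_C = 9; EF_C = 9+14 = 23
ES_D = max(EF_B=16, EF_C=23) = 23; EF_D = 23+11 = 34
Expected project duration μ = 34 days. Critical path: A → C → D.

34 days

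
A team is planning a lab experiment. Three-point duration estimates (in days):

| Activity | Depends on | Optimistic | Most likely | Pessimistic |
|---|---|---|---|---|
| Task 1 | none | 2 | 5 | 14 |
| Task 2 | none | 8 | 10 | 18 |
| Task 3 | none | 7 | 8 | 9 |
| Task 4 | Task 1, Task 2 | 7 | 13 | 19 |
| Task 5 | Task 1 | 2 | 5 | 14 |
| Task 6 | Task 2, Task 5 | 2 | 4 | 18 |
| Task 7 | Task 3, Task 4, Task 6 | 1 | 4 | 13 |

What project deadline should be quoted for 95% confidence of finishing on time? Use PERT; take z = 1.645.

te_Task 1 = (2 + 4·5 + 14)/6 = 36/6 = 6; σ²_Task 1 = ((14−2)/6)² = 4.000
te_Task 2 = (8 + 4·10 + 18)/6 = 66/6 = 11; σ²_Task 2 = ((18−8)/6)² = 2.778
te_Task 3 = (7 + 4·8 + 9)/6 = 48/6 = 8; σ²_Task 3 = ((9−7)/6)² = 0.111
te_Task 4 = (7 + 4·13 + 19)/6 = 78/6 = 13; σ²_Task 4 = ((19−7)/6)² = 4.000
te_Task 5 = (2 + 4·5 + 14)/6 = 36/6 = 6; σ²_Task 5 = ((14−2)/6)² = 4.000
te_Task 6 = (2 + 4·4 + 18)/6 = 36/6 = 6; σ²_Task 6 = ((18−2)/6)² = 7.111
te_Task 7 = (1 + 4·4 + 13)/6 = 30/6 = 5; σ²_Task 7 = ((13−1)/6)² = 4.000

Forward pass:
ES_Task 1 = 0; EF_Task 1 = 6
ES_Task 2 = 0; EF_Task 2 = 11
ES_Task 3 = 0; EF_Task 3 = 8
ES_Task 4 = max(EF_Task 1=6, EF_Task 2=11) = 11; EF_Task 4 = 11+13 = 24
ES_Task 5 = 6; EF_Task 5 = 6+6 = 12
ES_Task 6 = max(EF_Task 2=11, EF_Task 5=12) = 12; EF_Task 6 = 12+6 = 18
ES_Task 7 = max(EF_Task 3=8, EF_Task 4=24, EF_Task 6=18) = 24; EF_Task 7 = 24+5 = 29
Expected project duration μ = 29 days. Critical path: Task 2 → Task 4 → Task 7.

Variance along critical path = 2.778 + 4.000 + 4.000 = 10.778; σ = 3.283 days.
D = μ + z·σ = 29 + 1.645·3.283 = 34.4 days

34.4 days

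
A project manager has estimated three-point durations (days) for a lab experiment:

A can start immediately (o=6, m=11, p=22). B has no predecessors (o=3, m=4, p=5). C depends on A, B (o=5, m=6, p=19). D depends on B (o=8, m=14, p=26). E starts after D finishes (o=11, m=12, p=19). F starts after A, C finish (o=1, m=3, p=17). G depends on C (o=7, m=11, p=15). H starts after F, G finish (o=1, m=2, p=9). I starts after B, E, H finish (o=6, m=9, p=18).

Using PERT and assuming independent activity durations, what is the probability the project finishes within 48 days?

te_A = (6 + 4·11 + 22)/6 = 72/6 = 12; σ²_A = ((22−6)/6)² = 7.111
te_B = (3 + 4·4 + 5)/6 = 24/6 = 4; σ²_B = ((5−3)/6)² = 0.111
te_C = (5 + 4·6 + 19)/6 = 48/6 = 8; σ²_C = ((19−5)/6)² = 5.444
te_D = (8 + 4·14 + 26)/6 = 90/6 = 15; σ²_D = ((26−8)/6)² = 9.000
te_E = (11 + 4·12 + 19)/6 = 78/6 = 13; σ²_E = ((19−11)/6)² = 1.778
te_F = (1 + 4·3 + 17)/6 = 30/6 = 5; σ²_F = ((17−1)/6)² = 7.111
te_G = (7 + 4·11 + 15)/6 = 66/6 = 11; σ²_G = ((15−7)/6)² = 1.778
te_H = (1 + 4·2 + 9)/6 = 18/6 = 3; σ²_H = ((9−1)/6)² = 1.778
te_I = (6 + 4·9 + 18)/6 = 60/6 = 10; σ²_I = ((18−6)/6)² = 4.000

Forward pass:
ES_A = 0; EF_A = 12
ES_B = 0; EF_B = 4
ES_C = max(EF_A=12, EF_B=4) = 12; EF_C = 12+8 = 20
ES_D = 4; EF_D = 4+15 = 19
ES_E = 19; EF_E = 19+13 = 32
ES_F = max(EF_A=12, EF_C=20) = 20; EF_F = 20+5 = 25
ES_G = 20; EF_G = 20+11 = 31
ES_H = max(EF_F=25, EF_G=31) = 31; EF_H = 31+3 = 34
ES_I = max(EF_B=4, EF_E=32, EF_H=34) = 34; EF_I = 34+10 = 44
Expected project duration μ = 44 days. Critical path: A → C → G → H → I.

Variance along critical path = 7.111 + 5.444 + 1.778 + 1.778 + 4.000 = 20.111; σ = √20.111 = 4.485 days.
Z = (48 − 44) / 4.485 = 0.892
P(T ≤ 48) = Φ(0.892) ≈ 0.814

0.814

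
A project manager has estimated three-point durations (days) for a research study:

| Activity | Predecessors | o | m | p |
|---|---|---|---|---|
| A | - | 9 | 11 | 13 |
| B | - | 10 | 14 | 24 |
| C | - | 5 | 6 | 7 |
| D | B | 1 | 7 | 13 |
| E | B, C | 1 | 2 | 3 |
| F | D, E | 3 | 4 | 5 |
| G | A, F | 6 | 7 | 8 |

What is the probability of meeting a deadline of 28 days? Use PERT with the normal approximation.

te_A = (9 + 4·11 + 13)/6 = 66/6 = 11; σ²_A = ((13−9)/6)² = 0.444
te_B = (10 + 4·14 + 24)/6 = 90/6 = 15; σ²_B = ((24−10)/6)² = 5.444
te_C = (5 + 4·6 + 7)/6 = 36/6 = 6; σ²_C = ((7−5)/6)² = 0.111
te_D = (1 + 4·7 + 13)/6 = 42/6 = 7; σ²_D = ((13−1)/6)² = 4.000
te_E = (1 + 4·2 + 3)/6 = 12/6 = 2; σ²_E = ((3−1)/6)² = 0.111
te_F = (3 + 4·4 + 5)/6 = 24/6 = 4; σ²_F = ((5−3)/6)² = 0.111
te_G = (6 + 4·7 + 8)/6 = 42/6 = 7; σ²_G = ((8−6)/6)² = 0.111

Forward pass:
ES_A = 0; EF_A = 11
ES_B = 0; EF_B = 15
ES_C = 0; EF_C = 6
ES_D = 15; EF_D = 15+7 = 22
ES_E = max(EF_B=15, EF_C=6) = 15; EF_E = 15+2 = 17
ES_F = max(EF_D=22, EF_E=17) = 22; EF_F = 22+4 = 26
ES_G = max(EF_A=11, EF_F=26) = 26; EF_G = 26+7 = 33
Expected project duration μ = 33 days. Critical path: B → D → F → G.

Variance along critical path = 5.444 + 4.000 + 0.111 + 0.111 = 9.667; σ = √9.667 = 3.109 days.
Z = (28 − 33) / 3.109 = -1.608
P(T ≤ 28) = Φ(-1.608) ≈ 0.054

0.054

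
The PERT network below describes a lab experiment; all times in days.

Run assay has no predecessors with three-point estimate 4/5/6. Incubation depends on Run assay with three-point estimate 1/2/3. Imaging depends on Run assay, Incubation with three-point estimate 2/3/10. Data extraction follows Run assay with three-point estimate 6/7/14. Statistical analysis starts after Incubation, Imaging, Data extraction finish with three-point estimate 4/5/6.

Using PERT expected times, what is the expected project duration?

te_Run assay = (4 + 4·5 + 6)/6 = 30/6 = 5
te_Incubation = (1 + 4·2 + 3)/6 = 12/6 = 2
te_Imaging = (2 + 4·3 + 10)/6 = 24/6 = 4
te_Data extraction = (6 + 4·7 + 14)/6 = 48/6 = 8
te_Statistical analysis = (4 + 4·5 + 6)/6 = 30/6 = 5

Forward pass:
ES_Run assay = 0; EF_Run assay = 5
ES_Incubation = 5; EF_Incubation = 5+2 = 7
ES_Imaging = max(EF_Run assay=5, EF_Incubation=7) = 7; EF_Imaging = 7+4 = 11
ES_Data extraction = 5; EF_Data extraction = 5+8 = 13
ES_Statistical analysis = max(EF_Incubation=7, EF_Imaging=11, EF_Data extraction=13) = 13; EF_Statistical analysis = 13+5 = 18
Expected project duration μ = 18 days. Critical path: Run assay → Data extraction → Statistical analysis.

18 days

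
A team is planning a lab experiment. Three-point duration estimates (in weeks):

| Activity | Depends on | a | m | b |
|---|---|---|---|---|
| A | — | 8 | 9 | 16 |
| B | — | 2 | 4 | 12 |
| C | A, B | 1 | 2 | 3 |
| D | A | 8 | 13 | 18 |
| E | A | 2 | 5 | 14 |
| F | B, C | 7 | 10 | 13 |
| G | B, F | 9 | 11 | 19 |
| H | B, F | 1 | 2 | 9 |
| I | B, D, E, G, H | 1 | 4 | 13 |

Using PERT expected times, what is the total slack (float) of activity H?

te_A = (8 + 4·9 + 16)/6 = 60/6 = 10
te_B = (2 + 4·4 + 12)/6 = 30/6 = 5
te_C = (1 + 4·2 + 3)/6 = 12/6 = 2
te_D = (8 + 4·13 + 18)/6 = 78/6 = 13
te_E = (2 + 4·5 + 14)/6 = 36/6 = 6
te_F = (7 + 4·10 + 13)/6 = 60/6 = 10
te_G = (9 + 4·11 + 19)/6 = 72/6 = 12
te_H = (1 + 4·2 + 9)/6 = 18/6 = 3
te_I = (1 + 4·4 + 13)/6 = 30/6 = 5

Forward pass:
ES_A = 0; EF_A = 10
ES_B = 0; EF_B = 5
ES_C = max(EF_A=10, EF_B=5) = 10; EF_C = 10+2 = 12
ES_D = 10; EF_D = 10+13 = 23
ES_E = 10; EF_E = 10+6 = 16
ES_F = max(EF_B=5, EF_C=12) = 12; EF_F = 12+10 = 22
ES_G = max(EF_B=5, EF_F=22) = 22; EF_G = 22+12 = 34
ES_H = max(EF_B=5, EF_F=22) = 22; EF_H = 22+3 = 25
ES_I = max(EF_B=5, EF_D=23, EF_E=16, EF_G=34, EF_H=25) = 34; EF_I = 34+5 = 39
Expected project duration μ = 39 weeks. Critical path: A → C → F → G → I.

Backward pass:
LF_I = 39; LS_I = 39−5 = 34
LF_H = LS_I = 34; LS_H = 34−3 = 31
LF_G = LS_I = 34; LS_G = 34−12 = 22
LF_F = min(LS_G=22, LS_H=31) = 22; LS_F = 22−10 = 12
LF_E = LS_I = 34; LS_E = 34−6 = 28
LF_D = LS_I = 34; LS_D = 34−13 = 21
LF_C = LS_F = 12; LS_C = 12−2 = 10
LF_B = min(LS_C=10, LS_F=12, LS_G=22, LS_H=31, LS_I=34) = 10; LS_B = 10−5 = 5
LF_A = min(LS_C=10, LS_D=21, LS_E=28) = 10; LS_A = 10−10 = 0
Slack_H = LS_H − ES_H = 31 − 22 = 9

9 weeks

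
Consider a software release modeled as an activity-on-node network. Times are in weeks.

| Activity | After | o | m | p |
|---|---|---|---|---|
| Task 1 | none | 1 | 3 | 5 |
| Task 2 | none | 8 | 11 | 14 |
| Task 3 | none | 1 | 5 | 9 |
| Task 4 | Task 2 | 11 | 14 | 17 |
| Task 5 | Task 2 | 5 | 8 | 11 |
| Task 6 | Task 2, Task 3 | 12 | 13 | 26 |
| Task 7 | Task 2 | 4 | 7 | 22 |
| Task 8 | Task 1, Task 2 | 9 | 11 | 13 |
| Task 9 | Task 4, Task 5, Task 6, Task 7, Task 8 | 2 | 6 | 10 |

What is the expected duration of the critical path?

te_Task 1 = (1 + 4·3 + 5)/6 = 18/6 = 3
te_Task 2 = (8 + 4·11 + 14)/6 = 66/6 = 11
te_Task 3 = (1 + 4·5 + 9)/6 = 30/6 = 5
te_Task 4 = (11 + 4·14 + 17)/6 = 84/6 = 14
te_Task 5 = (5 + 4·8 + 11)/6 = 48/6 = 8
te_Task 6 = (12 + 4·13 + 26)/6 = 90/6 = 15
te_Task 7 = (4 + 4·7 + 22)/6 = 54/6 = 9
te_Task 8 = (9 + 4·11 + 13)/6 = 66/6 = 11
te_Task 9 = (2 + 4·6 + 10)/6 = 36/6 = 6

Forward pass:
ES_Task 1 = 0; EF_Task 1 = 3
ES_Task 2 = 0; EF_Task 2 = 11
ES_Task 3 = 0; EF_Task 3 = 5
ES_Task 4 = 11; EF_Task 4 = 11+14 = 25
ES_Task 5 = 11; EF_Task 5 = 11+8 = 19
ES_Task 6 = max(EF_Task 2=11, EF_Task 3=5) = 11; EF_Task 6 = 11+15 = 26
ES_Task 7 = 11; EF_Task 7 = 11+9 = 20
ES_Task 8 = max(EF_Task 1=3, EF_Task 2=11) = 11; EF_Task 8 = 11+11 = 22
ES_Task 9 = max(EF_Task 4=25, EF_Task 5=19, EF_Task 6=26, EF_Task 7=20, EF_Task 8=22) = 26; EF_Task 9 = 26+6 = 32
Expected project duration μ = 32 weeks. Critical path: Task 2 → Task 6 → Task 9.

32 weeks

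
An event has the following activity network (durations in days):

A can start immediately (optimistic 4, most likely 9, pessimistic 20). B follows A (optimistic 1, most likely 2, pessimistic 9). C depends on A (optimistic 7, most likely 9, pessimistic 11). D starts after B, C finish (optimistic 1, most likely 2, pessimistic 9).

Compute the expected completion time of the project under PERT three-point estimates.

22 days

te_A = (4 + 4·9 + 20)/6 = 60/6 = 10
te_B = (1 + 4·2 + 9)/6 = 18/6 = 3
te_C = (7 + 4·9 + 11)/6 = 54/6 = 9
te_D = (1 + 4·2 + 9)/6 = 18/6 = 3

Forward pass:
ES_A = 0; EF_A = 10
ES_B = 10; EF_B = 10+3 = 13
ES_C = 10; EF_C = 10+9 = 19
ES_D = max(EF_B=13, EF_C=19) = 19; EF_D = 19+3 = 22
Expected project duration μ = 22 days. Critical path: A → C → D.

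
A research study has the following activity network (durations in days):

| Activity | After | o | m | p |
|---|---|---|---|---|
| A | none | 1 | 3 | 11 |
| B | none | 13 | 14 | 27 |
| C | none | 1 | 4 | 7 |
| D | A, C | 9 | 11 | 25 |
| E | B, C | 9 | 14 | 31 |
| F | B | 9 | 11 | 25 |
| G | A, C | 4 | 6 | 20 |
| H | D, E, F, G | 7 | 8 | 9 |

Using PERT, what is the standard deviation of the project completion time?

4.36 days

te_A = (1 + 4·3 + 11)/6 = 24/6 = 4; σ²_A = ((11−1)/6)² = 2.778
te_B = (13 + 4·14 + 27)/6 = 96/6 = 16; σ²_B = ((27−13)/6)² = 5.444
te_C = (1 + 4·4 + 7)/6 = 24/6 = 4; σ²_C = ((7−1)/6)² = 1.000
te_D = (9 + 4·11 + 25)/6 = 78/6 = 13; σ²_D = ((25−9)/6)² = 7.111
te_E = (9 + 4·14 + 31)/6 = 96/6 = 16; σ²_E = ((31−9)/6)² = 13.444
te_F = (9 + 4·11 + 25)/6 = 78/6 = 13; σ²_F = ((25−9)/6)² = 7.111
te_G = (4 + 4·6 + 20)/6 = 48/6 = 8; σ²_G = ((20−4)/6)² = 7.111
te_H = (7 + 4·8 + 9)/6 = 48/6 = 8; σ²_H = ((9−7)/6)² = 0.111

Forward pass:
ES_A = 0; EF_A = 4
ES_B = 0; EF_B = 16
ES_C = 0; EF_C = 4
ES_D = max(EF_A=4, EF_C=4) = 4; EF_D = 4+13 = 17
ES_E = max(EF_B=16, EF_C=4) = 16; EF_E = 16+16 = 32
ES_F = 16; EF_F = 16+13 = 29
ES_G = max(EF_A=4, EF_C=4) = 4; EF_G = 4+8 = 12
ES_H = max(EF_D=17, EF_E=32, EF_F=29, EF_G=12) = 32; EF_H = 32+8 = 40
Expected project duration μ = 40 days. Critical path: B → E → H.

Variance along critical path = 5.444 + 13.444 + 0.111 = 19.000
σ = √19.000 = 4.359 days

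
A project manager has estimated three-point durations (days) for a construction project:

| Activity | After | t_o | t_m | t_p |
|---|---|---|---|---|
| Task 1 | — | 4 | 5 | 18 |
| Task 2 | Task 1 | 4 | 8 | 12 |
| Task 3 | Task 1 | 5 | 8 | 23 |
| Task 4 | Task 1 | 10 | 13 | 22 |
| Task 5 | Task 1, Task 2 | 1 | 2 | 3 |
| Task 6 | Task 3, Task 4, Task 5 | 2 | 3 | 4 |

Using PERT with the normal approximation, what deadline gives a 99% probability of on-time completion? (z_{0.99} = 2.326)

te_Task 1 = (4 + 4·5 + 18)/6 = 42/6 = 7; σ²_Task 1 = ((18−4)/6)² = 5.444
te_Task 2 = (4 + 4·8 + 12)/6 = 48/6 = 8; σ²_Task 2 = ((12−4)/6)² = 1.778
te_Task 3 = (5 + 4·8 + 23)/6 = 60/6 = 10; σ²_Task 3 = ((23−5)/6)² = 9.000
te_Task 4 = (10 + 4·13 + 22)/6 = 84/6 = 14; σ²_Task 4 = ((22−10)/6)² = 4.000
te_Task 5 = (1 + 4·2 + 3)/6 = 12/6 = 2; σ²_Task 5 = ((3−1)/6)² = 0.111
te_Task 6 = (2 + 4·3 + 4)/6 = 18/6 = 3; σ²_Task 6 = ((4−2)/6)² = 0.111

Forward pass:
ES_Task 1 = 0; EF_Task 1 = 7
ES_Task 2 = 7; EF_Task 2 = 7+8 = 15
ES_Task 3 = 7; EF_Task 3 = 7+10 = 17
ES_Task 4 = 7; EF_Task 4 = 7+14 = 21
ES_Task 5 = max(EF_Task 1=7, EF_Task 2=15) = 15; EF_Task 5 = 15+2 = 17
ES_Task 6 = max(EF_Task 3=17, EF_Task 4=21, EF_Task 5=17) = 21; EF_Task 6 = 21+3 = 24
Expected project duration μ = 24 days. Critical path: Task 1 → Task 4 → Task 6.

Variance along critical path = 5.444 + 4.000 + 0.111 = 9.556; σ = 3.091 days.
D = μ + z·σ = 24 + 2.326·3.091 = 31.2 days

31.2 days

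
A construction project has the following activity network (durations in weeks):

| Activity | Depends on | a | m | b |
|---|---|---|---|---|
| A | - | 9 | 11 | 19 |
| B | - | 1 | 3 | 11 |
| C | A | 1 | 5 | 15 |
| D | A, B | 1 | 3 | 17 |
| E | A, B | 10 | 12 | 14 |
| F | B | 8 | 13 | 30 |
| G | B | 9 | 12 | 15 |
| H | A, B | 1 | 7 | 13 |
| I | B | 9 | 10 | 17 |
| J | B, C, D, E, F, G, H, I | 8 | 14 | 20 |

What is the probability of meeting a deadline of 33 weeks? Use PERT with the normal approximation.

0.031

te_A = (9 + 4·11 + 19)/6 = 72/6 = 12; σ²_A = ((19−9)/6)² = 2.778
te_B = (1 + 4·3 + 11)/6 = 24/6 = 4; σ²_B = ((11−1)/6)² = 2.778
te_C = (1 + 4·5 + 15)/6 = 36/6 = 6; σ²_C = ((15−1)/6)² = 5.444
te_D = (1 + 4·3 + 17)/6 = 30/6 = 5; σ²_D = ((17−1)/6)² = 7.111
te_E = (10 + 4·12 + 14)/6 = 72/6 = 12; σ²_E = ((14−10)/6)² = 0.444
te_F = (8 + 4·13 + 30)/6 = 90/6 = 15; σ²_F = ((30−8)/6)² = 13.444
te_G = (9 + 4·12 + 15)/6 = 72/6 = 12; σ²_G = ((15−9)/6)² = 1.000
te_H = (1 + 4·7 + 13)/6 = 42/6 = 7; σ²_H = ((13−1)/6)² = 4.000
te_I = (9 + 4·10 + 17)/6 = 66/6 = 11; σ²_I = ((17−9)/6)² = 1.778
te_J = (8 + 4·14 + 20)/6 = 84/6 = 14; σ²_J = ((20−8)/6)² = 4.000

Forward pass:
ES_A = 0; EF_A = 12
ES_B = 0; EF_B = 4
ES_C = 12; EF_C = 12+6 = 18
ES_D = max(EF_A=12, EF_B=4) = 12; EF_D = 12+5 = 17
ES_E = max(EF_A=12, EF_B=4) = 12; EF_E = 12+12 = 24
ES_F = 4; EF_F = 4+15 = 19
ES_G = 4; EF_G = 4+12 = 16
ES_H = max(EF_A=12, EF_B=4) = 12; EF_H = 12+7 = 19
ES_I = 4; EF_I = 4+11 = 15
ES_J = max(EF_B=4, EF_C=18, EF_D=17, EF_E=24, EF_F=19, EF_G=16, EF_H=19, EF_I=15) = 24; EF_J = 24+14 = 38
Expected project duration μ = 38 weeks. Critical path: A → E → J.

Variance along critical path = 2.778 + 0.444 + 4.000 = 7.222; σ = √7.222 = 2.687 weeks.
Z = (33 − 38) / 2.687 = -1.861
P(T ≤ 33) = Φ(-1.861) ≈ 0.031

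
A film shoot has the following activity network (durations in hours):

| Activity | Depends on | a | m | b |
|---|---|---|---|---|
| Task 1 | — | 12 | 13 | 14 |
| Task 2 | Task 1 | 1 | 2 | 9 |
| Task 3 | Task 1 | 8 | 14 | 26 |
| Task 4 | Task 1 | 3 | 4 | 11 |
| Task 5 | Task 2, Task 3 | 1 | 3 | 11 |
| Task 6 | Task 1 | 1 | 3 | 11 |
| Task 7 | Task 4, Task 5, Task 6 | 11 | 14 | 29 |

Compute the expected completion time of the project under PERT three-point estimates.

48 hours

te_Task 1 = (12 + 4·13 + 14)/6 = 78/6 = 13
te_Task 2 = (1 + 4·2 + 9)/6 = 18/6 = 3
te_Task 3 = (8 + 4·14 + 26)/6 = 90/6 = 15
te_Task 4 = (3 + 4·4 + 11)/6 = 30/6 = 5
te_Task 5 = (1 + 4·3 + 11)/6 = 24/6 = 4
te_Task 6 = (1 + 4·3 + 11)/6 = 24/6 = 4
te_Task 7 = (11 + 4·14 + 29)/6 = 96/6 = 16

Forward pass:
ES_Task 1 = 0; EF_Task 1 = 13
ES_Task 2 = 13; EF_Task 2 = 13+3 = 16
ES_Task 3 = 13; EF_Task 3 = 13+15 = 28
ES_Task 4 = 13; EF_Task 4 = 13+5 = 18
ES_Task 5 = max(EF_Task 2=16, EF_Task 3=28) = 28; EF_Task 5 = 28+4 = 32
ES_Task 6 = 13; EF_Task 6 = 13+4 = 17
ES_Task 7 = max(EF_Task 4=18, EF_Task 5=32, EF_Task 6=17) = 32; EF_Task 7 = 32+16 = 48
Expected project duration μ = 48 hours. Critical path: Task 1 → Task 3 → Task 5 → Task 7.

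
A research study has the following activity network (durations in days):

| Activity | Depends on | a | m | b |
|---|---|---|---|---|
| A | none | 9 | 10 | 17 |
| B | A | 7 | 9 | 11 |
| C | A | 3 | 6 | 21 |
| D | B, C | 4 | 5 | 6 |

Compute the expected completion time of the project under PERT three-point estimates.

te_A = (9 + 4·10 + 17)/6 = 66/6 = 11
te_B = (7 + 4·9 + 11)/6 = 54/6 = 9
te_C = (3 + 4·6 + 21)/6 = 48/6 = 8
te_D = (4 + 4·5 + 6)/6 = 30/6 = 5

Forward pass:
ES_A = 0; EF_A = 11
ES_B = 11; EF_B = 11+9 = 20
ES_C = 11; EF_C = 11+8 = 19
ES_D = max(EF_B=20, EF_C=19) = 20; EF_D = 20+5 = 25
Expected project duration μ = 25 days. Critical path: A → B → D.

25 days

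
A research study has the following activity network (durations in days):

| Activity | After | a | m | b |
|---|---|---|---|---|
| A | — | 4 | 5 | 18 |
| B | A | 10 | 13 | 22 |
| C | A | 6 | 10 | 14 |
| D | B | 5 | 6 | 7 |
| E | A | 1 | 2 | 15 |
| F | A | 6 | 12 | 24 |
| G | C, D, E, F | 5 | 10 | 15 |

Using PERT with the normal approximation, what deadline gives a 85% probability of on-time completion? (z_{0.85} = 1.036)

te_A = (4 + 4·5 + 18)/6 = 42/6 = 7; σ²_A = ((18−4)/6)² = 5.444
te_B = (10 + 4·13 + 22)/6 = 84/6 = 14; σ²_B = ((22−10)/6)² = 4.000
te_C = (6 + 4·10 + 14)/6 = 60/6 = 10; σ²_C = ((14−6)/6)² = 1.778
te_D = (5 + 4·6 + 7)/6 = 36/6 = 6; σ²_D = ((7−5)/6)² = 0.111
te_E = (1 + 4·2 + 15)/6 = 24/6 = 4; σ²_E = ((15−1)/6)² = 5.444
te_F = (6 + 4·12 + 24)/6 = 78/6 = 13; σ²_F = ((24−6)/6)² = 9.000
te_G = (5 + 4·10 + 15)/6 = 60/6 = 10; σ²_G = ((15−5)/6)² = 2.778

Forward pass:
ES_A = 0; EF_A = 7
ES_B = 7; EF_B = 7+14 = 21
ES_C = 7; EF_C = 7+10 = 17
ES_D = 21; EF_D = 21+6 = 27
ES_E = 7; EF_E = 7+4 = 11
ES_F = 7; EF_F = 7+13 = 20
ES_G = max(EF_C=17, EF_D=27, EF_E=11, EF_F=20) = 27; EF_G = 27+10 = 37
Expected project duration μ = 37 days. Critical path: A → B → D → G.

Variance along critical path = 5.444 + 4.000 + 0.111 + 2.778 = 12.333; σ = 3.512 days.
D = μ + z·σ = 37 + 1.036·3.512 = 40.6 days

40.6 days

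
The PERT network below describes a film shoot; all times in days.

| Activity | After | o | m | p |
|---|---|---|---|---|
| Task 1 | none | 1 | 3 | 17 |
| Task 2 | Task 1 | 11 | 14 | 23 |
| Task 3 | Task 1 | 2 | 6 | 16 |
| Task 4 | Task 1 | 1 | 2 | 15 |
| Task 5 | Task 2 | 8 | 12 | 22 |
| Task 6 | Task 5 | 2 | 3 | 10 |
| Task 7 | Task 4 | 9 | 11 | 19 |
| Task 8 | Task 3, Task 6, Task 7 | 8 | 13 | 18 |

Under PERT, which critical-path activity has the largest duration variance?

te_Task 1 = (1 + 4·3 + 17)/6 = 30/6 = 5; σ²_Task 1 = ((17−1)/6)² = 7.111
te_Task 2 = (11 + 4·14 + 23)/6 = 90/6 = 15; σ²_Task 2 = ((23−11)/6)² = 4.000
te_Task 3 = (2 + 4·6 + 16)/6 = 42/6 = 7; σ²_Task 3 = ((16−2)/6)² = 5.444
te_Task 4 = (1 + 4·2 + 15)/6 = 24/6 = 4; σ²_Task 4 = ((15−1)/6)² = 5.444
te_Task 5 = (8 + 4·12 + 22)/6 = 78/6 = 13; σ²_Task 5 = ((22−8)/6)² = 5.444
te_Task 6 = (2 + 4·3 + 10)/6 = 24/6 = 4; σ²_Task 6 = ((10−2)/6)² = 1.778
te_Task 7 = (9 + 4·11 + 19)/6 = 72/6 = 12; σ²_Task 7 = ((19−9)/6)² = 2.778
te_Task 8 = (8 + 4·13 + 18)/6 = 78/6 = 13; σ²_Task 8 = ((18−8)/6)² = 2.778

Forward pass:
ES_Task 1 = 0; EF_Task 1 = 5
ES_Task 2 = 5; EF_Task 2 = 5+15 = 20
ES_Task 3 = 5; EF_Task 3 = 5+7 = 12
ES_Task 4 = 5; EF_Task 4 = 5+4 = 9
ES_Task 5 = 20; EF_Task 5 = 20+13 = 33
ES_Task 6 = 33; EF_Task 6 = 33+4 = 37
ES_Task 7 = 9; EF_Task 7 = 9+12 = 21
ES_Task 8 = max(EF_Task 3=12, EF_Task 6=37, EF_Task 7=21) = 37; EF_Task 8 = 37+13 = 50
Expected project duration μ = 50 days. Critical path: Task 1 → Task 2 → Task 5 → Task 6 → Task 8.

Variances on critical path: σ²_Task 1=7.111, σ²_Task 2=4.000, σ²_Task 5=5.444, σ²_Task 6=1.778, σ²_Task 8=2.778.
Largest is σ²_Task 1 = 7.111.

Task 1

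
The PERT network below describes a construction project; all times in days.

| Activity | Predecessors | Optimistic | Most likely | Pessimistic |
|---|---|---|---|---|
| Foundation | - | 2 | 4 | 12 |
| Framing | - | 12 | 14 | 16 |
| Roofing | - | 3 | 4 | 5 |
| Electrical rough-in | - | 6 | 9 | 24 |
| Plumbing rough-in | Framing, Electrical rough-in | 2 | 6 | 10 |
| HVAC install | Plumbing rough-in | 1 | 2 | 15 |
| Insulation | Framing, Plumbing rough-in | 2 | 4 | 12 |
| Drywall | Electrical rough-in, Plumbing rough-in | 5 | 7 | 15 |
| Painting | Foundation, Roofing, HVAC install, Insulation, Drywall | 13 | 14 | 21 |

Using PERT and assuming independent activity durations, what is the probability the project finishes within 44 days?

te_Foundation = (2 + 4·4 + 12)/6 = 30/6 = 5; σ²_Foundation = ((12−2)/6)² = 2.778
te_Framing = (12 + 4·14 + 16)/6 = 84/6 = 14; σ²_Framing = ((16−12)/6)² = 0.444
te_Roofing = (3 + 4·4 + 5)/6 = 24/6 = 4; σ²_Roofing = ((5−3)/6)² = 0.111
te_Electrical rough-in = (6 + 4·9 + 24)/6 = 66/6 = 11; σ²_Electrical rough-in = ((24−6)/6)² = 9.000
te_Plumbing rough-in = (2 + 4·6 + 10)/6 = 36/6 = 6; σ²_Plumbing rough-in = ((10−2)/6)² = 1.778
te_HVAC install = (1 + 4·2 + 15)/6 = 24/6 = 4; σ²_HVAC install = ((15−1)/6)² = 5.444
te_Insulation = (2 + 4·4 + 12)/6 = 30/6 = 5; σ²_Insulation = ((12−2)/6)² = 2.778
te_Drywall = (5 + 4·7 + 15)/6 = 48/6 = 8; σ²_Drywall = ((15−5)/6)² = 2.778
te_Painting = (13 + 4·14 + 21)/6 = 90/6 = 15; σ²_Painting = ((21−13)/6)² = 1.778

Forward pass:
ES_Foundation = 0; EF_Foundation = 5
ES_Framing = 0; EF_Framing = 14
ES_Roofing = 0; EF_Roofing = 4
ES_Electrical rough-in = 0; EF_Electrical rough-in = 11
ES_Plumbing rough-in = max(EF_Framing=14, EF_Electrical rough-in=11) = 14; EF_Plumbing rough-in = 14+6 = 20
ES_HVAC install = 20; EF_HVAC install = 20+4 = 24
ES_Insulation = max(EF_Framing=14, EF_Plumbing rough-in=20) = 20; EF_Insulation = 20+5 = 25
ES_Drywall = max(EF_Electrical rough-in=11, EF_Plumbing rough-in=20) = 20; EF_Drywall = 20+8 = 28
ES_Painting = max(EF_Foundation=5, EF_Roofing=4, EF_HVAC install=24, EF_Insulation=25, EF_Drywall=28) = 28; EF_Painting = 28+15 = 43
Expected project duration μ = 43 days. Critical path: Framing → Plumbing rough-in → Drywall → Painting.

Variance along critical path = 0.444 + 1.778 + 2.778 + 1.778 = 6.778; σ = √6.778 = 2.603 days.
Z = (44 − 43) / 2.603 = 0.384
P(T ≤ 44) = Φ(0.384) ≈ 0.650

0.650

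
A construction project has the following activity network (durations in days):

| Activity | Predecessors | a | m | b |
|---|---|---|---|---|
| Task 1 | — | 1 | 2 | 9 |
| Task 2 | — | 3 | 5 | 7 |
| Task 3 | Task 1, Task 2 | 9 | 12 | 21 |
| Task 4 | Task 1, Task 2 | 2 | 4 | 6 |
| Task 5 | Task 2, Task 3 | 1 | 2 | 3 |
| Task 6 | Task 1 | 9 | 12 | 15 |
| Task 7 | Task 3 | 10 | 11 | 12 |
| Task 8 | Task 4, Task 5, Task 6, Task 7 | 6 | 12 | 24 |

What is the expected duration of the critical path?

te_Task 1 = (1 + 4·2 + 9)/6 = 18/6 = 3
te_Task 2 = (3 + 4·5 + 7)/6 = 30/6 = 5
te_Task 3 = (9 + 4·12 + 21)/6 = 78/6 = 13
te_Task 4 = (2 + 4·4 + 6)/6 = 24/6 = 4
te_Task 5 = (1 + 4·2 + 3)/6 = 12/6 = 2
te_Task 6 = (9 + 4·12 + 15)/6 = 72/6 = 12
te_Task 7 = (10 + 4·11 + 12)/6 = 66/6 = 11
te_Task 8 = (6 + 4·12 + 24)/6 = 78/6 = 13

Forward pass:
ES_Task 1 = 0; EF_Task 1 = 3
ES_Task 2 = 0; EF_Task 2 = 5
ES_Task 3 = max(EF_Task 1=3, EF_Task 2=5) = 5; EF_Task 3 = 5+13 = 18
ES_Task 4 = max(EF_Task 1=3, EF_Task 2=5) = 5; EF_Task 4 = 5+4 = 9
ES_Task 5 = max(EF_Task 2=5, EF_Task 3=18) = 18; EF_Task 5 = 18+2 = 20
ES_Task 6 = 3; EF_Task 6 = 3+12 = 15
ES_Task 7 = 18; EF_Task 7 = 18+11 = 29
ES_Task 8 = max(EF_Task 4=9, EF_Task 5=20, EF_Task 6=15, EF_Task 7=29) = 29; EF_Task 8 = 29+13 = 42
Expected project duration μ = 42 days. Critical path: Task 2 → Task 3 → Task 7 → Task 8.

42 days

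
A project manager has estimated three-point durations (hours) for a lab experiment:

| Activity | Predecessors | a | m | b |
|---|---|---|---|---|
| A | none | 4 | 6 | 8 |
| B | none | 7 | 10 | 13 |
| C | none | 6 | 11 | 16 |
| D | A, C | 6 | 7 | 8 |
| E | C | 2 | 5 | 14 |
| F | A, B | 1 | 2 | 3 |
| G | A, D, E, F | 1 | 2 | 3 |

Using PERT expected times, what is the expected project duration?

20 hours

te_A = (4 + 4·6 + 8)/6 = 36/6 = 6
te_B = (7 + 4·10 + 13)/6 = 60/6 = 10
te_C = (6 + 4·11 + 16)/6 = 66/6 = 11
te_D = (6 + 4·7 + 8)/6 = 42/6 = 7
te_E = (2 + 4·5 + 14)/6 = 36/6 = 6
te_F = (1 + 4·2 + 3)/6 = 12/6 = 2
te_G = (1 + 4·2 + 3)/6 = 12/6 = 2

Forward pass:
ES_A = 0; EF_A = 6
ES_B = 0; EF_B = 10
ES_C = 0; EF_C = 11
ES_D = max(EF_A=6, EF_C=11) = 11; EF_D = 11+7 = 18
ES_E = 11; EF_E = 11+6 = 17
ES_F = max(EF_A=6, EF_B=10) = 10; EF_F = 10+2 = 12
ES_G = max(EF_A=6, EF_D=18, EF_E=17, EF_F=12) = 18; EF_G = 18+2 = 20
Expected project duration μ = 20 hours. Critical path: C → D → G.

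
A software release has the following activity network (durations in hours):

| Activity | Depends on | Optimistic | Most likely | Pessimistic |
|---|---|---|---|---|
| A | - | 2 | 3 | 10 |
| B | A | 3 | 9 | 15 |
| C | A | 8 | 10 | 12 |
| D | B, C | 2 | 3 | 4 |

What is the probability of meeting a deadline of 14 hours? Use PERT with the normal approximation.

0.025

te_A = (2 + 4·3 + 10)/6 = 24/6 = 4; σ²_A = ((10−2)/6)² = 1.778
te_B = (3 + 4·9 + 15)/6 = 54/6 = 9; σ²_B = ((15−3)/6)² = 4.000
te_C = (8 + 4·10 + 12)/6 = 60/6 = 10; σ²_C = ((12−8)/6)² = 0.444
te_D = (2 + 4·3 + 4)/6 = 18/6 = 3; σ²_D = ((4−2)/6)² = 0.111

Forward pass:
ES_A = 0; EF_A = 4
ES_B = 4; EF_B = 4+9 = 13
ES_C = 4; EF_C = 4+10 = 14
ES_D = max(EF_B=13, EF_C=14) = 14; EF_D = 14+3 = 17
Expected project duration μ = 17 hours. Critical path: A → C → D.

Variance along critical path = 1.778 + 0.444 + 0.111 = 2.333; σ = √2.333 = 1.528 hours.
Z = (14 − 17) / 1.528 = -1.964
P(T ≤ 14) = Φ(-1.964) ≈ 0.025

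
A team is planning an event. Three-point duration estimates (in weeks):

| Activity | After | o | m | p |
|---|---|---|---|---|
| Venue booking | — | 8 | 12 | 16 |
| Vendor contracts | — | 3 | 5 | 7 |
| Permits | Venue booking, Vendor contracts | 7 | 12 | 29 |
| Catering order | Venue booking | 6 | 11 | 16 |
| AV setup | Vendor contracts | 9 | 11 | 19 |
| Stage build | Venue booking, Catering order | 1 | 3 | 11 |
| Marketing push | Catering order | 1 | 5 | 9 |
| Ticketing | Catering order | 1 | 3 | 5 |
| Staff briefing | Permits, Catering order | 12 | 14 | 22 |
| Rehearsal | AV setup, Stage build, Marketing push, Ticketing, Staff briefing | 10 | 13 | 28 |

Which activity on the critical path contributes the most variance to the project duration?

te_Venue booking = (8 + 4·12 + 16)/6 = 72/6 = 12; σ²_Venue booking = ((16−8)/6)² = 1.778
te_Vendor contracts = (3 + 4·5 + 7)/6 = 30/6 = 5; σ²_Vendor contracts = ((7−3)/6)² = 0.444
te_Permits = (7 + 4·12 + 29)/6 = 84/6 = 14; σ²_Permits = ((29−7)/6)² = 13.444
te_Catering order = (6 + 4·11 + 16)/6 = 66/6 = 11; σ²_Catering order = ((16−6)/6)² = 2.778
te_AV setup = (9 + 4·11 + 19)/6 = 72/6 = 12; σ²_AV setup = ((19−9)/6)² = 2.778
te_Stage build = (1 + 4·3 + 11)/6 = 24/6 = 4; σ²_Stage build = ((11−1)/6)² = 2.778
te_Marketing push = (1 + 4·5 + 9)/6 = 30/6 = 5; σ²_Marketing push = ((9−1)/6)² = 1.778
te_Ticketing = (1 + 4·3 + 5)/6 = 18/6 = 3; σ²_Ticketing = ((5−1)/6)² = 0.444
te_Staff briefing = (12 + 4·14 + 22)/6 = 90/6 = 15; σ²_Staff briefing = ((22−12)/6)² = 2.778
te_Rehearsal = (10 + 4·13 + 28)/6 = 90/6 = 15; σ²_Rehearsal = ((28−10)/6)² = 9.000

Forward pass:
ES_Venue booking = 0; EF_Venue booking = 12
ES_Vendor contracts = 0; EF_Vendor contracts = 5
ES_Permits = max(EF_Venue booking=12, EF_Vendor contracts=5) = 12; EF_Permits = 12+14 = 26
ES_Catering order = 12; EF_Catering order = 12+11 = 23
ES_AV setup = 5; EF_AV setup = 5+12 = 17
ES_Stage build = max(EF_Venue booking=12, EF_Catering order=23) = 23; EF_Stage build = 23+4 = 27
ES_Marketing push = 23; EF_Marketing push = 23+5 = 28
ES_Ticketing = 23; EF_Ticketing = 23+3 = 26
ES_Staff briefing = max(EF_Permits=26, EF_Catering order=23) = 26; EF_Staff briefing = 26+15 = 41
ES_Rehearsal = max(EF_AV setup=17, EF_Stage build=27, EF_Marketing push=28, EF_Ticketing=26, EF_Staff briefing=41) = 41; EF_Rehearsal = 41+15 = 56
Expected project duration μ = 56 weeks. Critical path: Venue booking → Permits → Staff briefing → Rehearsal.

Variances on critical path: σ²_Venue booking=1.778, σ²_Permits=13.444, σ²_Staff briefing=2.778, σ²_Rehearsal=9.000.
Largest is σ²_Permits = 13.444.

Permits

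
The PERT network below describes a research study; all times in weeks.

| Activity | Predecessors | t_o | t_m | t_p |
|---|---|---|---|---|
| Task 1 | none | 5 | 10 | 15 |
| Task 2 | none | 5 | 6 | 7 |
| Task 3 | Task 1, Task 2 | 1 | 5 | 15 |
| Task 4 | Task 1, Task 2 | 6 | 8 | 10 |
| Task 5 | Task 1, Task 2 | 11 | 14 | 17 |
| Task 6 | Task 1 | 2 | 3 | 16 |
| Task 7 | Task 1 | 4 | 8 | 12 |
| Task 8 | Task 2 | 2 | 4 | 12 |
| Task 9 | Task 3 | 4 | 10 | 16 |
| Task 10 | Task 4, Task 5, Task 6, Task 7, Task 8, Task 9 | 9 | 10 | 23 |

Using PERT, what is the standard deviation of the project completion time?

te_Task 1 = (5 + 4·10 + 15)/6 = 60/6 = 10; σ²_Task 1 = ((15−5)/6)² = 2.778
te_Task 2 = (5 + 4·6 + 7)/6 = 36/6 = 6; σ²_Task 2 = ((7−5)/6)² = 0.111
te_Task 3 = (1 + 4·5 + 15)/6 = 36/6 = 6; σ²_Task 3 = ((15−1)/6)² = 5.444
te_Task 4 = (6 + 4·8 + 10)/6 = 48/6 = 8; σ²_Task 4 = ((10−6)/6)² = 0.444
te_Task 5 = (11 + 4·14 + 17)/6 = 84/6 = 14; σ²_Task 5 = ((17−11)/6)² = 1.000
te_Task 6 = (2 + 4·3 + 16)/6 = 30/6 = 5; σ²_Task 6 = ((16−2)/6)² = 5.444
te_Task 7 = (4 + 4·8 + 12)/6 = 48/6 = 8; σ²_Task 7 = ((12−4)/6)² = 1.778
te_Task 8 = (2 + 4·4 + 12)/6 = 30/6 = 5; σ²_Task 8 = ((12−2)/6)² = 2.778
te_Task 9 = (4 + 4·10 + 16)/6 = 60/6 = 10; σ²_Task 9 = ((16−4)/6)² = 4.000
te_Task 10 = (9 + 4·10 + 23)/6 = 72/6 = 12; σ²_Task 10 = ((23−9)/6)² = 5.444

Forward pass:
ES_Task 1 = 0; EF_Task 1 = 10
ES_Task 2 = 0; EF_Task 2 = 6
ES_Task 3 = max(EF_Task 1=10, EF_Task 2=6) = 10; EF_Task 3 = 10+6 = 16
ES_Task 4 = max(EF_Task 1=10, EF_Task 2=6) = 10; EF_Task 4 = 10+8 = 18
ES_Task 5 = max(EF_Task 1=10, EF_Task 2=6) = 10; EF_Task 5 = 10+14 = 24
ES_Task 6 = 10; EF_Task 6 = 10+5 = 15
ES_Task 7 = 10; EF_Task 7 = 10+8 = 18
ES_Task 8 = 6; EF_Task 8 = 6+5 = 11
ES_Task 9 = 16; EF_Task 9 = 16+10 = 26
ES_Task 10 = max(EF_Task 4=18, EF_Task 5=24, EF_Task 6=15, EF_Task 7=18, EF_Task 8=11, EF_Task 9=26) = 26; EF_Task 10 = 26+12 = 38
Expected project duration μ = 38 weeks. Critical path: Task 1 → Task 3 → Task 9 → Task 10.

Variance along critical path = 2.778 + 5.444 + 4.000 + 5.444 = 17.667
σ = √17.667 = 4.203 weeks

4.20 weeks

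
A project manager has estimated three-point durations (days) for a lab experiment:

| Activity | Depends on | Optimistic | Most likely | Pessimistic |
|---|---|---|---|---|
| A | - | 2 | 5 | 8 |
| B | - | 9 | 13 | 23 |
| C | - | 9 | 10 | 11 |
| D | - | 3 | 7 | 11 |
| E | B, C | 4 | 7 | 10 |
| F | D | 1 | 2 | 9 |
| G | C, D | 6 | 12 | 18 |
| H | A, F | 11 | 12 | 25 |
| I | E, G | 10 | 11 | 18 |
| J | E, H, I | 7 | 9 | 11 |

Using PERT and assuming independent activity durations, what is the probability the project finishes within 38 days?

0.023

te_A = (2 + 4·5 + 8)/6 = 30/6 = 5; σ²_A = ((8−2)/6)² = 1.000
te_B = (9 + 4·13 + 23)/6 = 84/6 = 14; σ²_B = ((23−9)/6)² = 5.444
te_C = (9 + 4·10 + 11)/6 = 60/6 = 10; σ²_C = ((11−9)/6)² = 0.111
te_D = (3 + 4·7 + 11)/6 = 42/6 = 7; σ²_D = ((11−3)/6)² = 1.778
te_E = (4 + 4·7 + 10)/6 = 42/6 = 7; σ²_E = ((10−4)/6)² = 1.000
te_F = (1 + 4·2 + 9)/6 = 18/6 = 3; σ²_F = ((9−1)/6)² = 1.778
te_G = (6 + 4·12 + 18)/6 = 72/6 = 12; σ²_G = ((18−6)/6)² = 4.000
te_H = (11 + 4·12 + 25)/6 = 84/6 = 14; σ²_H = ((25−11)/6)² = 5.444
te_I = (10 + 4·11 + 18)/6 = 72/6 = 12; σ²_I = ((18−10)/6)² = 1.778
te_J = (7 + 4·9 + 11)/6 = 54/6 = 9; σ²_J = ((11−7)/6)² = 0.444

Forward pass:
ES_A = 0; EF_A = 5
ES_B = 0; EF_B = 14
ES_C = 0; EF_C = 10
ES_D = 0; EF_D = 7
ES_E = max(EF_B=14, EF_C=10) = 14; EF_E = 14+7 = 21
ES_F = 7; EF_F = 7+3 = 10
ES_G = max(EF_C=10, EF_D=7) = 10; EF_G = 10+12 = 22
ES_H = max(EF_A=5, EF_F=10) = 10; EF_H = 10+14 = 24
ES_I = max(EF_E=21, EF_G=22) = 22; EF_I = 22+12 = 34
ES_J = max(EF_E=21, EF_H=24, EF_I=34) = 34; EF_J = 34+9 = 43
Expected project duration μ = 43 days. Critical path: C → G → I → J.

Variance along critical path = 0.111 + 4.000 + 1.778 + 0.444 = 6.333; σ = √6.333 = 2.517 days.
Z = (38 − 43) / 2.517 = -1.987
P(T ≤ 38) = Φ(-1.987) ≈ 0.023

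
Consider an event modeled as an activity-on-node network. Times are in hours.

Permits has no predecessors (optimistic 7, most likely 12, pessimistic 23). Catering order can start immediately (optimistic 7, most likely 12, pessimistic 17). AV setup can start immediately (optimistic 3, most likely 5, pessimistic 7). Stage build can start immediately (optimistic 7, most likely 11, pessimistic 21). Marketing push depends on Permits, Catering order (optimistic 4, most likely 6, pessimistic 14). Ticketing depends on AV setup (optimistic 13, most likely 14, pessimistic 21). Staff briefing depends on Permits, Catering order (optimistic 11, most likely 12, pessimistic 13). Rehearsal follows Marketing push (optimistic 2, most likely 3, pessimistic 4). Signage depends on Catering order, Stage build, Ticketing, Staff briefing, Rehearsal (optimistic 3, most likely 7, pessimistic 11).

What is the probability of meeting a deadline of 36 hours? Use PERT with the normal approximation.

te_Permits = (7 + 4·12 + 23)/6 = 78/6 = 13; σ²_Permits = ((23−7)/6)² = 7.111
te_Catering order = (7 + 4·12 + 17)/6 = 72/6 = 12; σ²_Catering order = ((17−7)/6)² = 2.778
te_AV setup = (3 + 4·5 + 7)/6 = 30/6 = 5; σ²_AV setup = ((7−3)/6)² = 0.444
te_Stage build = (7 + 4·11 + 21)/6 = 72/6 = 12; σ²_Stage build = ((21−7)/6)² = 5.444
te_Marketing push = (4 + 4·6 + 14)/6 = 42/6 = 7; σ²_Marketing push = ((14−4)/6)² = 2.778
te_Ticketing = (13 + 4·14 + 21)/6 = 90/6 = 15; σ²_Ticketing = ((21−13)/6)² = 1.778
te_Staff briefing = (11 + 4·12 + 13)/6 = 72/6 = 12; σ²_Staff briefing = ((13−11)/6)² = 0.111
te_Rehearsal = (2 + 4·3 + 4)/6 = 18/6 = 3; σ²_Rehearsal = ((4−2)/6)² = 0.111
te_Signage = (3 + 4·7 + 11)/6 = 42/6 = 7; σ²_Signage = ((11−3)/6)² = 1.778

Forward pass:
ES_Permits = 0; EF_Permits = 13
ES_Catering order = 0; EF_Catering order = 12
ES_AV setup = 0; EF_AV setup = 5
ES_Stage build = 0; EF_Stage build = 12
ES_Marketing push = max(EF_Permits=13, EF_Catering order=12) = 13; EF_Marketing push = 13+7 = 20
ES_Ticketing = 5; EF_Ticketing = 5+15 = 20
ES_Staff briefing = max(EF_Permits=13, EF_Catering order=12) = 13; EF_Staff briefing = 13+12 = 25
ES_Rehearsal = 20; EF_Rehearsal = 20+3 = 23
ES_Signage = max(EF_Catering order=12, EF_Stage build=12, EF_Ticketing=20, EF_Staff briefing=25, EF_Rehearsal=23) = 25; EF_Signage = 25+7 = 32
Expected project duration μ = 32 hours. Critical path: Permits → Staff briefing → Signage.

Variance along critical path = 7.111 + 0.111 + 1.778 = 9.000; σ = √9.000 = 3.000 hours.
Z = (36 − 32) / 3.000 = 1.333
P(T ≤ 36) = Φ(1.333) ≈ 0.909

0.909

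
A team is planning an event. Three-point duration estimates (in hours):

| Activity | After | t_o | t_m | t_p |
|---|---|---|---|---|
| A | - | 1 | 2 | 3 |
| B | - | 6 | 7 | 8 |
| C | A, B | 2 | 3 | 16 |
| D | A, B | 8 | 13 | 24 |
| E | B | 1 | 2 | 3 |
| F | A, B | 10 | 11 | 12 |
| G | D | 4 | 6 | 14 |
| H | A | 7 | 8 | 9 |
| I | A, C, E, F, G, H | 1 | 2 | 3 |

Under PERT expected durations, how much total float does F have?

te_A = (1 + 4·2 + 3)/6 = 12/6 = 2
te_B = (6 + 4·7 + 8)/6 = 42/6 = 7
te_C = (2 + 4·3 + 16)/6 = 30/6 = 5
te_D = (8 + 4·13 + 24)/6 = 84/6 = 14
te_E = (1 + 4·2 + 3)/6 = 12/6 = 2
te_F = (10 + 4·11 + 12)/6 = 66/6 = 11
te_G = (4 + 4·6 + 14)/6 = 42/6 = 7
te_H = (7 + 4·8 + 9)/6 = 48/6 = 8
te_I = (1 + 4·2 + 3)/6 = 12/6 = 2

Forward pass:
ES_A = 0; EF_A = 2
ES_B = 0; EF_B = 7
ES_C = max(EF_A=2, EF_B=7) = 7; EF_C = 7+5 = 12
ES_D = max(EF_A=2, EF_B=7) = 7; EF_D = 7+14 = 21
ES_E = 7; EF_E = 7+2 = 9
ES_F = max(EF_A=2, EF_B=7) = 7; EF_F = 7+11 = 18
ES_G = 21; EF_G = 21+7 = 28
ES_H = 2; EF_H = 2+8 = 10
ES_I = max(EF_A=2, EF_C=12, EF_E=9, EF_F=18, EF_G=28, EF_H=10) = 28; EF_I = 28+2 = 30
Expected project duration μ = 30 hours. Critical path: B → D → G → I.

Backward pass:
LF_I = 30; LS_I = 30−2 = 28
LF_H = LS_I = 28; LS_H = 28−8 = 20
LF_G = LS_I = 28; LS_G = 28−7 = 21
LF_F = LS_I = 28; LS_F = 28−11 = 17
LF_E = LS_I = 28; LS_E = 28−2 = 26
LF_D = LS_G = 21; LS_D = 21−14 = 7
LF_C = LS_I = 28; LS_C = 28−5 = 23
LF_B = min(LS_C=23, LS_D=7, LS_E=26, LS_F=17) = 7; LS_B = 7−7 = 0
LF_A = min(LS_C=23, LS_D=7, LS_F=17, LS_H=20, LS_I=28) = 7; LS_A = 7−2 = 5
Slack_F = LS_F − ES_F = 17 − 7 = 10

10 hours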